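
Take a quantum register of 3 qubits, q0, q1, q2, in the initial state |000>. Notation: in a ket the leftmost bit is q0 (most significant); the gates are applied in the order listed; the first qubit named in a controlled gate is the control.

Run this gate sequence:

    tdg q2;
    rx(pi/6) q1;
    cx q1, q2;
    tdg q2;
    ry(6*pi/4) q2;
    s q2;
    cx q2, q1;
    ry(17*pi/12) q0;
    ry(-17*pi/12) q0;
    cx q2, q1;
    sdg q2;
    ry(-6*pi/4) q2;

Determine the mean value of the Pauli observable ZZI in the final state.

The observable ZZI averages to sqrt(3)/2. Key observation: the block from step 5 through step 12 cancels to the identity and can be dropped.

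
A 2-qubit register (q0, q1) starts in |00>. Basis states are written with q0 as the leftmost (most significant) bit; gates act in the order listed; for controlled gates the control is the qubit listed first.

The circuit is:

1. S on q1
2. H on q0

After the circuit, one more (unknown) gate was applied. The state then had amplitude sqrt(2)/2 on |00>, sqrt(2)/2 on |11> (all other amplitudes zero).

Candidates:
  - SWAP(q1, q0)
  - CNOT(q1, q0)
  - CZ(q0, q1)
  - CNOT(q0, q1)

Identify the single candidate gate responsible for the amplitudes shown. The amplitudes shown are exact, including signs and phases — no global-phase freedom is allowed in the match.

The applied gate was CNOT(q0, q1).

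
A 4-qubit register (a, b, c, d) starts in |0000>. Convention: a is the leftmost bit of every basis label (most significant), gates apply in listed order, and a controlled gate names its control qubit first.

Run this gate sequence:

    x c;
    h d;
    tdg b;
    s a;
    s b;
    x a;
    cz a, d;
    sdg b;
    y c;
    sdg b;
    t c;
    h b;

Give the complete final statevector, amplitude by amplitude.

The final amplitudes are -I/2 on |1000>, I/2 on |1001>, -I/2 on |1100>, I/2 on |1101>, and 0 on every other basis state.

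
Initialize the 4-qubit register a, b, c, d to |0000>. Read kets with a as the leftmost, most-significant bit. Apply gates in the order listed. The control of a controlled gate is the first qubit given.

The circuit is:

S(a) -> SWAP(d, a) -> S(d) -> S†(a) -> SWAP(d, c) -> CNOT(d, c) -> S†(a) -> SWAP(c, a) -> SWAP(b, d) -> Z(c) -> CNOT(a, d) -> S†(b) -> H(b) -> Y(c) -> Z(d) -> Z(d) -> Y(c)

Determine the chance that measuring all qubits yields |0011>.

The probability of measuring |0011> is 0. Key observation: the block from step 14 through step 17 cancels to the identity and can be dropped.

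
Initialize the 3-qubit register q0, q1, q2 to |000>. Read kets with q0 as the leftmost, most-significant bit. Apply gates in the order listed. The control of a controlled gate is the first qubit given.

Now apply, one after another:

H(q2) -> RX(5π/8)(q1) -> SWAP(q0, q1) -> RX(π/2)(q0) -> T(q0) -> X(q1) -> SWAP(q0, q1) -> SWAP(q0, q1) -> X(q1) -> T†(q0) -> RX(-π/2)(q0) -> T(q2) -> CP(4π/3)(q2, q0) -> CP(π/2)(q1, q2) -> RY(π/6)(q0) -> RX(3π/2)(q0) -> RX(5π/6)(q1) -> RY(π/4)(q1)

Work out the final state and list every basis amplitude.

After the circuit, the state carries amplitude -sqrt(sqrt(2)/4 + 1/2)*sin(5*pi/16)/8 - sqrt(sqrt(2)/4 + 1/2)*cos(5*pi/16)/8 + sqrt(1/2 - sqrt(2)/4)*cos(5*pi/16)/8 + sqrt(1/2 - sqrt(2)/4)*sin(5*pi/16)/8 - I*sqrt(sqrt(2)/4 + 1/2)*sin(5*pi/16)/4 - I*sqrt(sqrt(2)/4 + 1/2)*cos(5*pi/16)/4 - I*sqrt(1/2 - sqrt(2)/4)*sin(5*pi/16)/4 - sqrt(3)*I*sqrt(1/2 - sqrt(2)/4)*sin(5*pi/16)/8 - I*sqrt(1/2 - sqrt(2)/4)*cos(5*pi/16)/4 - sqrt(3)*I*sqrt(1/2 - sqrt(2)/4)*cos(5*pi/16)/8 + sqrt(3)*I*sqrt(sqrt(2)/4 + 1/2)*cos(5*pi/16)/8 + sqrt(3)*I*sqrt(sqrt(2)/4 + 1/2)*sin(5*pi/16)/8 on |000>, -I*sqrt(sqrt(2)/4 + 1/2)*exp(I*pi/4)*cos(5*pi/16)/4 - I*sqrt(sqrt(2)/4 + 1/2)*exp(-5*I*pi/12)*sin(5*pi/16)/4 - sqrt(sqrt(2)/4 + 1/2)*exp(I*pi/4)*cos(5*pi/16)/8 + sqrt(1/2 - sqrt(2)/4)*exp(-5*I*pi/12)*sin(5*pi/16)/8 - I*sqrt(1/2 - sqrt(2)/4)*exp(I*pi/4)*cos(5*pi/16)/4 - sqrt(3)*I*sqrt(1/2 - sqrt(2)/4)*exp(I*pi/4)*cos(5*pi/16)/8 - I*sqrt(1/2 - sqrt(2)/4)*exp(-5*I*pi/12)*sin(5*pi/16)/4 - sqrt(3)*I*sqrt(1/2 - sqrt(2)/4)*exp(-5*I*pi/12)*sin(5*pi/16)/8 + sqrt(1/2 - sqrt(2)/4)*exp(I*pi/4)*cos(5*pi/16)/8 + sqrt(3)*I*sqrt(sqrt(2)/4 + 1/2)*exp(-5*I*pi/12)*sin(5*pi/16)/8 + sqrt(3)*I*sqrt(sqrt(2)/4 + 1/2)*exp(I*pi/4)*cos(5*pi/16)/8 - sqrt(sqrt(2)/4 + 1/2)*exp(-5*I*pi/12)*sin(5*pi/16)/8 on |001>, -sqrt(sqrt(2)/4 + 1/2)*sin(5*pi/16)/8 - sqrt(sqrt(2)/4 + 1/2)*cos(5*pi/16)/8 - sqrt(1/2 - sqrt(2)/4)*sin(5*pi/16)/8 - sqrt(1/2 - sqrt(2)/4)*cos(5*pi/16)/8 - I*sqrt(1/2 - sqrt(2)/4)*sin(5*pi/16)/4 - I*sqrt(1/2 - sqrt(2)/4)*cos(5*pi/16)/4 + sqrt(3)*I*sqrt(1/2 - sqrt(2)/4)*cos(5*pi/16)/8 + sqrt(3)*I*sqrt(1/2 - sqrt(2)/4)*sin(5*pi/16)/8 + sqrt(3)*I*sqrt(sqrt(2)/4 + 1/2)*cos(5*pi/16)/8 + I*sqrt(sqrt(2)/4 + 1/2)*cos(5*pi/16)/4 + sqrt(3)*I*sqrt(sqrt(2)/4 + 1/2)*sin(5*pi/16)/8 + I*sqrt(sqrt(2)/4 + 1/2)*sin(5*pi/16)/4 on |010>, -sqrt(sqrt(2)/4 + 1/2)*exp(I*pi/4)*cos(5*pi/16)/8 - I*sqrt(1/2 - sqrt(2)/4)*exp(I*pi/4)*cos(5*pi/16)/4 - I*sqrt(1/2 - sqrt(2)/4)*exp(-5*I*pi/12)*sin(5*pi/16)/4 - sqrt(1/2 - sqrt(2)/4)*exp(I*pi/4)*cos(5*pi/16)/8 + sqrt(3)*I*sqrt(1/2 - sqrt(2)/4)*exp(-5*I*pi/12)*sin(5*pi/16)/8 + sqrt(3)*I*sqrt(1/2 - sqrt(2)/4)*exp(I*pi/4)*cos(5*pi/16)/8 - sqrt(1/2 - sqrt(2)/4)*exp(-5*I*pi/12)*sin(5*pi/16)/8 + sqrt(3)*I*sqrt(sqrt(2)/4 + 1/2)*exp(-5*I*pi/12)*sin(5*pi/16)/8 + I*sqrt(sqrt(2)/4 + 1/2)*exp(-5*I*pi/12)*sin(5*pi/16)/4 + sqrt(3)*I*sqrt(sqrt(2)/4 + 1/2)*exp(I*pi/4)*cos(5*pi/16)/8 + I*sqrt(sqrt(2)/4 + 1/2)*exp(I*pi/4)*cos(5*pi/16)/4 - sqrt(sqrt(2)/4 + 1/2)*exp(-5*I*pi/12)*sin(5*pi/16)/8 on |011>, -sqrt(3)*sqrt(sqrt(2)/4 + 1/2)*sin(5*pi/16)/8 - sqrt(sqrt(2)/4 + 1/2)*cos(5*pi/16)/4 - sqrt(1/2 - sqrt(2)/4)*sin(5*pi/16)/4 - sqrt(3)*sqrt(1/2 - sqrt(2)/4)*sin(5*pi/16)/8 + sqrt(3)*sqrt(1/2 - sqrt(2)/4)*cos(5*pi/16)/8 + sqrt(1/2 - sqrt(2)/4)*cos(5*pi/16)/4 + sqrt(3)*sqrt(sqrt(2)/4 + 1/2)*cos(5*pi/16)/8 + sqrt(sqrt(2)/4 + 1/2)*sin(5*pi/16)/4 - I*sqrt(sqrt(2)/4 + 1/2)*cos(5*pi/16)/8 - I*sqrt(1/2 - sqrt(2)/4)*cos(5*pi/16)/8 + I*sqrt(1/2 - sqrt(2)/4)*sin(5*pi/16)/8 + I*sqrt(sqrt(2)/4 + 1/2)*sin(5*pi/16)/8 on |100>, sqrt(sqrt(2)/4 + 1/2)*exp(-5*I*pi/12)*sin(5*pi/16)/4 - sqrt(sqrt(2)/4 + 1/2)*exp(I*pi/4)*cos(5*pi/16)/4 - I*sqrt(sqrt(2)/4 + 1/2)*exp(I*pi/4)*cos(5*pi/16)/8 - I*sqrt(1/2 - sqrt(2)/4)*exp(I*pi/4)*cos(5*pi/16)/8 + I*sqrt(1/2 - sqrt(2)/4)*exp(-5*I*pi/12)*sin(5*pi/16)/8 + I*sqrt(sqrt(2)/4 + 1/2)*exp(-5*I*pi/12)*sin(5*pi/16)/8 + sqrt(3)*sqrt(1/2 - sqrt(2)/4)*exp(I*pi/4)*cos(5*pi/16)/8 + sqrt(1/2 - sqrt(2)/4)*exp(I*pi/4)*cos(5*pi/16)/4 - sqrt(3)*sqrt(1/2 - sqrt(2)/4)*exp(-5*I*pi/12)*sin(5*pi/16)/8 - sqrt(1/2 - sqrt(2)/4)*exp(-5*I*pi/12)*sin(5*pi/16)/4 + sqrt(3)*sqrt(sqrt(2)/4 + 1/2)*exp(I*pi/4)*cos(5*pi/16)/8 - sqrt(3)*sqrt(sqrt(2)/4 + 1/2)*exp(-5*I*pi/12)*sin(5*pi/16)/8 on |101>, -sqrt(sqrt(2)/4 + 1/2)*cos(5*pi/16)/4 - sqrt(3)*sqrt(sqrt(2)/4 + 1/2)*cos(5*pi/16)/8 - sqrt(3)*sqrt(1/2 - sqrt(2)/4)*sin(5*pi/16)/8 - sqrt(1/2 - sqrt(2)/4)*cos(5*pi/16)/4 + sqrt(3)*sqrt(1/2 - sqrt(2)/4)*cos(5*pi/16)/8 + sqrt(1/2 - sqrt(2)/4)*sin(5*pi/16)/4 + sqrt(3)*sqrt(sqrt(2)/4 + 1/2)*sin(5*pi/16)/8 + sqrt(sqrt(2)/4 + 1/2)*sin(5*pi/16)/4 - I*sqrt(sqrt(2)/4 + 1/2)*sin(5*pi/16)/8 - I*sqrt(1/2 - sqrt(2)/4)*cos(5*pi/16)/8 + I*sqrt(1/2 - sqrt(2)/4)*sin(5*pi/16)/8 + I*sqrt(sqrt(2)/4 + 1/2)*cos(5*pi/16)/8 on |110>, sqrt(sqrt(2)/4 + 1/2)*exp(-5*I*pi/12)*sin(5*pi/16)/4 + sqrt(3)*sqrt(sqrt(2)/4 + 1/2)*exp(-5*I*pi/12)*sin(5*pi/16)/8 - sqrt(sqrt(2)/4 + 1/2)*exp(I*pi/4)*cos(5*pi/16)/4 - sqrt(3)*sqrt(sqrt(2)/4 + 1/2)*exp(I*pi/4)*cos(5*pi/16)/8 + sqrt(1/2 - sqrt(2)/4)*exp(-5*I*pi/12)*sin(5*pi/16)/4 - sqrt(1/2 - sqrt(2)/4)*exp(I*pi/4)*cos(5*pi/16)/4 - I*sqrt(sqrt(2)/4 + 1/2)*exp(-5*I*pi/12)*sin(5*pi/16)/8 - I*sqrt(1/2 - sqrt(2)/4)*exp(I*pi/4)*cos(5*pi/16)/8 + I*sqrt(1/2 - sqrt(2)/4)*exp(-5*I*pi/12)*sin(5*pi/16)/8 + sqrt(3)*sqrt(1/2 - sqrt(2)/4)*exp(I*pi/4)*cos(5*pi/16)/8 + I*sqrt(sqrt(2)/4 + 1/2)*exp(I*pi/4)*cos(5*pi/16)/8 - sqrt(3)*sqrt(1/2 - sqrt(2)/4)*exp(-5*I*pi/12)*sin(5*pi/16)/8 on |111>. Key observation: gates 4-11 undo each other exactly, leaving only the rest of the circuit to track.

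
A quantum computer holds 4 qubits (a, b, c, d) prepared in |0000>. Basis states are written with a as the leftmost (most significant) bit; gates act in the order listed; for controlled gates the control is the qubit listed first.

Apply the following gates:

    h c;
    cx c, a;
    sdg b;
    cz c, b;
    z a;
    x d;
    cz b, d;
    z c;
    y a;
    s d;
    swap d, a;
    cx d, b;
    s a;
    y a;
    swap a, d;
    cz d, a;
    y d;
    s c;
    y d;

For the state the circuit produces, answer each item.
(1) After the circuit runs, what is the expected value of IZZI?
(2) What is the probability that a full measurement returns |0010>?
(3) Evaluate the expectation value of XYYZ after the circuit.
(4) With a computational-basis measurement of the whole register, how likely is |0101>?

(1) The expectation value of IZZI is -1.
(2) The probability of measuring |0010> is 1/2.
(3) In the final state, XYYZ has expectation 0.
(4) The probability of measuring |0101> is 0.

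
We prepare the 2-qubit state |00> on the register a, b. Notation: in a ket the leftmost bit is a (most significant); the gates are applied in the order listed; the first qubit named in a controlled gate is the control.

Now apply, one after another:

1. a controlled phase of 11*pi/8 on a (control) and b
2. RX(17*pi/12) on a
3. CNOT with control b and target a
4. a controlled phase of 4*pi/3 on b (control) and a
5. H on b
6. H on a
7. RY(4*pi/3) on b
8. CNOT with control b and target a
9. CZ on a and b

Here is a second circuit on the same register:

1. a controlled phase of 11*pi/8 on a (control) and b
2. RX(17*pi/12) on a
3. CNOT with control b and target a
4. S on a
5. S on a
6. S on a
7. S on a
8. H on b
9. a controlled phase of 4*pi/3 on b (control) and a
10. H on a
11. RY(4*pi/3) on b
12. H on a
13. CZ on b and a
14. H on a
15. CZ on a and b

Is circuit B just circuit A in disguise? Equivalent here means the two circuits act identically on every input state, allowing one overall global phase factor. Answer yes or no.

No — the two circuits implement different unitaries, even allowing a global phase.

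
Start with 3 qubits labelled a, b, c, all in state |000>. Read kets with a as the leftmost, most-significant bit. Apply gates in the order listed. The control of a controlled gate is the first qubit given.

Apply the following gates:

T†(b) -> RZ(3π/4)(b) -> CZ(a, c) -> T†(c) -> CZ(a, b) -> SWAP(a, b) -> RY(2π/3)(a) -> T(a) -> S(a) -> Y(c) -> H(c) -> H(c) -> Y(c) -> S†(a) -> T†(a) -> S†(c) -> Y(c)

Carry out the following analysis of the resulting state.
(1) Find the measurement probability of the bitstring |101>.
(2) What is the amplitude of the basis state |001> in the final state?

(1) A full measurement returns |101> with probability 3/4.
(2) |001> carries amplitude exp(I*pi/8)/2 in the final state.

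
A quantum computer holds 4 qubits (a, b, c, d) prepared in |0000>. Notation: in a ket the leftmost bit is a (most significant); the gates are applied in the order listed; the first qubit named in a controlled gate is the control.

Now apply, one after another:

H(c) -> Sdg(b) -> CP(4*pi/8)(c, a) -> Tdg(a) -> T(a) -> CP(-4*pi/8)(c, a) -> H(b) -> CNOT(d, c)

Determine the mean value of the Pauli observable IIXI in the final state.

The expectation value of IIXI is 1. Key observation: steps 3-6 multiply out to the identity, so the circuit reduces to the remaining gates.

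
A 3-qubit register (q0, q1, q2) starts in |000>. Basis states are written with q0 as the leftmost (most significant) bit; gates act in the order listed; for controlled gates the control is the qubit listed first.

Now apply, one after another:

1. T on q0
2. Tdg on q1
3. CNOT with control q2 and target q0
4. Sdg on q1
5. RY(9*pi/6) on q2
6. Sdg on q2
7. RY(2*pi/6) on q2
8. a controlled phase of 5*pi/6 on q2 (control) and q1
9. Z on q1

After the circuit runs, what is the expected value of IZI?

The observable IZI averages to 1.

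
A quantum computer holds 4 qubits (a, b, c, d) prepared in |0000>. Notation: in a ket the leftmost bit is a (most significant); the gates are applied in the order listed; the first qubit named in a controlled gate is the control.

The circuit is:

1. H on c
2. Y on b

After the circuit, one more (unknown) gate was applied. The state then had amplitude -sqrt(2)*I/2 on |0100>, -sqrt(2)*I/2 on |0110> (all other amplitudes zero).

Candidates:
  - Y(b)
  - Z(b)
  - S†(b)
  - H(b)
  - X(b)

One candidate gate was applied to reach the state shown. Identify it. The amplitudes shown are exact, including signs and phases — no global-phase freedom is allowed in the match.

It was Z(b) that produced the state shown.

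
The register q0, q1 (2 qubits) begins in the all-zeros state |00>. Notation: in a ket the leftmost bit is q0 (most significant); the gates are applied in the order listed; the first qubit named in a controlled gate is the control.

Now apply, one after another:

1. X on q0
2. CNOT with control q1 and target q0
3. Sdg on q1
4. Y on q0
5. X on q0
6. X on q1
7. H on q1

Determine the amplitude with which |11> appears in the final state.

The final state's coefficient on |11> equals sqrt(2)*I/2.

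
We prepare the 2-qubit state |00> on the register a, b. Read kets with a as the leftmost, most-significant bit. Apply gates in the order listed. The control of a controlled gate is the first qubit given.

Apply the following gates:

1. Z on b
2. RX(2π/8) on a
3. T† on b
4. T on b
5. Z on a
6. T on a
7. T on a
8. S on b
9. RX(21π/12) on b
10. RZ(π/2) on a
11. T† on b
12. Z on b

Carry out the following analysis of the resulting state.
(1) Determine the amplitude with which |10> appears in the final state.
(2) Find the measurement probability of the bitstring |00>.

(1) The amplitude on |10> is sqrt(2)*exp(I*pi/4)/4.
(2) A full measurement returns |00> with probability sqrt(2)/4 + 3/8.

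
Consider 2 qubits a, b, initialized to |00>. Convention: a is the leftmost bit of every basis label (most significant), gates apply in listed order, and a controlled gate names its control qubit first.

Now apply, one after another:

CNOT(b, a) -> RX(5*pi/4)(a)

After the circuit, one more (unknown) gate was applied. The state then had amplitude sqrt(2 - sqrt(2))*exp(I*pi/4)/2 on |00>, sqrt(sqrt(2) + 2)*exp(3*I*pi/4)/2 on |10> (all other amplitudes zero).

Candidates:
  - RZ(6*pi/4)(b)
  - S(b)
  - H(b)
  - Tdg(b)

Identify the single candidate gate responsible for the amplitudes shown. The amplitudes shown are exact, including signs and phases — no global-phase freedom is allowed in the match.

The unique candidate consistent with the amplitudes is RZ(6*pi/4)(b).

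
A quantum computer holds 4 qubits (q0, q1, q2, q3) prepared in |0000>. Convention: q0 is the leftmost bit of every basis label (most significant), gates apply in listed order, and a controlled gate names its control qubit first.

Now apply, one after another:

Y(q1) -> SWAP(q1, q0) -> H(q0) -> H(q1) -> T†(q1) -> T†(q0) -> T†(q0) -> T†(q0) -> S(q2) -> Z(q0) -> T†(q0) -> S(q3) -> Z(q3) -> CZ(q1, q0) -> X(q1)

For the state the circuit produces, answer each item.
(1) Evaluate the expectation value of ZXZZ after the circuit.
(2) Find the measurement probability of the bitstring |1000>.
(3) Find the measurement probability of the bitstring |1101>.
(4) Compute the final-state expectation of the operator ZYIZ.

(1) The expectation value of ZXZZ is sqrt(2)/2.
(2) A full measurement returns |1000> with probability 1/4.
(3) A full measurement returns |1101> with probability 0.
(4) The observable ZYIZ averages to sqrt(2)/2.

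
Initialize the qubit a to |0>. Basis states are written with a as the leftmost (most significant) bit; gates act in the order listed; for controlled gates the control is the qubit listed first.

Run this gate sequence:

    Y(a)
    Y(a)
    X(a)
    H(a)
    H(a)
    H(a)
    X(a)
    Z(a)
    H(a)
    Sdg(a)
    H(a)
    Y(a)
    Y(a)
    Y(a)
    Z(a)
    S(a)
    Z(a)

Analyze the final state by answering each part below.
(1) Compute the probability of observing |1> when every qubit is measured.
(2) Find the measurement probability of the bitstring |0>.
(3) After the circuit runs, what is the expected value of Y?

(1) The probability of measuring |1> is 1/2.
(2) Outcome |0> occurs with probability 1/2.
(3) In the final state, Y has expectation -1.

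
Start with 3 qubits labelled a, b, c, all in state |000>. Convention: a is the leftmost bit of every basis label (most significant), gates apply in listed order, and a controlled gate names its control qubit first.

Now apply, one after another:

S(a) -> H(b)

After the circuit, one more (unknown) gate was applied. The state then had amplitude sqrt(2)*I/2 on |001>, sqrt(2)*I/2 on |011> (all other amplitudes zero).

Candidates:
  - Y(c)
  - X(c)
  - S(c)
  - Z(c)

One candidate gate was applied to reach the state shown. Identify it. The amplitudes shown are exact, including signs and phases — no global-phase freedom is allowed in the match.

The unique candidate consistent with the amplitudes is Y(c).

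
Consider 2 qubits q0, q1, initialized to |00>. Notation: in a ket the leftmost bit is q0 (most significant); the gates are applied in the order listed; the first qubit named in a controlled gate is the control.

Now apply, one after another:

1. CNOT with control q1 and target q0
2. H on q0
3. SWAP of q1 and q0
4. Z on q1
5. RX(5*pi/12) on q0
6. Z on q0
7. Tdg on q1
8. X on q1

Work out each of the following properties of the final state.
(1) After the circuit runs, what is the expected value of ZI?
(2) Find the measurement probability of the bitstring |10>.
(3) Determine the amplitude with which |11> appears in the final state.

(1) The observable ZI averages to -sqrt(2)/4 + sqrt(6)/4.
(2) A full measurement returns |10> with probability -sqrt(6)/16 + sqrt(2)/16 + 1/4.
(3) The final state's coefficient on |11> equals -I*sqrt(4 - 2*sqrt(2))/8 + I*sqrt(6*sqrt(2) + 12)/8.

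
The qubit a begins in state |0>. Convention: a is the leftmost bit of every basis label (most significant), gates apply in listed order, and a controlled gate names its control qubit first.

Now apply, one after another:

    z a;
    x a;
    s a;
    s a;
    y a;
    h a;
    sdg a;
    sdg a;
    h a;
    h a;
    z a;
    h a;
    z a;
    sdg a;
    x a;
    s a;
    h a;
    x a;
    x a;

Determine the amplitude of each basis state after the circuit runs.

After the circuit, the state carries amplitude -sqrt(2)/2 on |0>, sqrt(2)/2 on |1>.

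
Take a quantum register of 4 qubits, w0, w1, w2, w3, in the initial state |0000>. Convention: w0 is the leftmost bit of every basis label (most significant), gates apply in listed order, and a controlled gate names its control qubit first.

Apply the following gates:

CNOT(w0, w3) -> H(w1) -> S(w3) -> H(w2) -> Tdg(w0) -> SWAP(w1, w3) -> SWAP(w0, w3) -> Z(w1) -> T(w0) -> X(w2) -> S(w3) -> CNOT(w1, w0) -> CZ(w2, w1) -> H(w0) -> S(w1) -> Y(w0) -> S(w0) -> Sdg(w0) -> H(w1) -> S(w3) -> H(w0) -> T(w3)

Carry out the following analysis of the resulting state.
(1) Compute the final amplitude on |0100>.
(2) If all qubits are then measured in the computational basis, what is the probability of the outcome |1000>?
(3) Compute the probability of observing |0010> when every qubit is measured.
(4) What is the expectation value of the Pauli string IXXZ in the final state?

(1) The final state's coefficient on |0100> equals sqrt(2)*exp(3*I*pi/4)/4. Key observation: gates 17-18 undo each other exactly, leaving only the rest of the circuit to track.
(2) The probability of measuring |1000> is 1/8.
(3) Outcome |0010> occurs with probability 1/8.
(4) In the final state, IXXZ has expectation 1.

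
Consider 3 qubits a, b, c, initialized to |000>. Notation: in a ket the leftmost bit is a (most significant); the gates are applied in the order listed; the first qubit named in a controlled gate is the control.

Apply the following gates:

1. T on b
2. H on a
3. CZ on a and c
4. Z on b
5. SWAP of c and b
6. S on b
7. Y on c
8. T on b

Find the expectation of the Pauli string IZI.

The expectation value of IZI is 1.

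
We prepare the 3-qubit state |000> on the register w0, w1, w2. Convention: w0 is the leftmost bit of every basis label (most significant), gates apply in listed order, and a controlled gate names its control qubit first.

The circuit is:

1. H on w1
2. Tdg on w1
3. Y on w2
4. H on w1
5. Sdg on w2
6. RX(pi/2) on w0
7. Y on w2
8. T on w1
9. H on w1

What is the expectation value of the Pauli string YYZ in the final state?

The observable YYZ averages to 1/2.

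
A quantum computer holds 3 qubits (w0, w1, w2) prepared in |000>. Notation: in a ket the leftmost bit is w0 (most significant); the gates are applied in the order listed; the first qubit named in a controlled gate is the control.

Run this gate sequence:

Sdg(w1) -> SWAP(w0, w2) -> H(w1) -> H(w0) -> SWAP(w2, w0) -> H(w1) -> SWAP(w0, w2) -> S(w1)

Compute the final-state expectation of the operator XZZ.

The expectation value of XZZ is 1.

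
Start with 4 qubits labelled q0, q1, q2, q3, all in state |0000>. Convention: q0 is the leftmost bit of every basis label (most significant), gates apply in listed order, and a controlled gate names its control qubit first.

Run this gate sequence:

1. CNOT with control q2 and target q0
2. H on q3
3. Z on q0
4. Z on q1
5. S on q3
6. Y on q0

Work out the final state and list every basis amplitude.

After the circuit, the state carries amplitude sqrt(2)*I/2 on |1000>, -sqrt(2)/2 on |1001>, and 0 on every other basis state.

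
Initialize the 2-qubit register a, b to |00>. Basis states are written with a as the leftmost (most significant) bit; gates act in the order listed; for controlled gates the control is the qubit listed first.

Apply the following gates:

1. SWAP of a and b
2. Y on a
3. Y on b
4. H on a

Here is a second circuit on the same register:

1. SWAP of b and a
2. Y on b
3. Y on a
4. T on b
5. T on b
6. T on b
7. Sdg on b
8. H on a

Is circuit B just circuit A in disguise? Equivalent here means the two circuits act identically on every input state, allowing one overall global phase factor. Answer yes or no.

No, they are not equivalent — no single phase factor reconciles the two unitaries.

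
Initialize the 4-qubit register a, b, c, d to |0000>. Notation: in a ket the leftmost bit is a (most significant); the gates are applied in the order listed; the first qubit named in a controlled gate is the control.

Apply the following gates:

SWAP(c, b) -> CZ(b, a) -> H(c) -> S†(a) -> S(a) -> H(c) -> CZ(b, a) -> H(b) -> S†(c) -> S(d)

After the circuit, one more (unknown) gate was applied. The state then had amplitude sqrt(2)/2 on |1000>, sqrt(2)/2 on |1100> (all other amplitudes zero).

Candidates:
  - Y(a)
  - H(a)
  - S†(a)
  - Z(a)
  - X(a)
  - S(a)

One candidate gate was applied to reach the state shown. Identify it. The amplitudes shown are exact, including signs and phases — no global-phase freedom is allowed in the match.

The unique candidate consistent with the amplitudes is X(a). Key observation: the block from step 2 through step 7 cancels to the identity and can be dropped.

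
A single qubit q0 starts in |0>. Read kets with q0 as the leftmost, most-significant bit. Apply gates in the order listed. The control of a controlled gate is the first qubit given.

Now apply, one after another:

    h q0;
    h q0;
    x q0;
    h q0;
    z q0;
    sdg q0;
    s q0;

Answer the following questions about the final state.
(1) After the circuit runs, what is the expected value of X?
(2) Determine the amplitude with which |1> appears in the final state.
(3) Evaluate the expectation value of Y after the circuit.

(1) The observable X averages to 1.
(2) The final state's coefficient on |1> equals sqrt(2)/2.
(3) The observable Y averages to 0.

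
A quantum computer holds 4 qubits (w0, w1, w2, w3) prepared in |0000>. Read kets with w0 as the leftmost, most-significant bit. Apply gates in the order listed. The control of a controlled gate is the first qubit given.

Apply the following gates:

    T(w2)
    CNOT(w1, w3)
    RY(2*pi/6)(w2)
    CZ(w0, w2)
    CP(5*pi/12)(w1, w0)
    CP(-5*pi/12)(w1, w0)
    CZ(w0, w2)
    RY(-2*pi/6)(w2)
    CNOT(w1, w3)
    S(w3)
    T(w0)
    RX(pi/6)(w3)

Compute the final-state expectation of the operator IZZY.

The expectation value of IZZY is -1/2. Key observation: gates 2-9 undo each other exactly, leaving only the rest of the circuit to track.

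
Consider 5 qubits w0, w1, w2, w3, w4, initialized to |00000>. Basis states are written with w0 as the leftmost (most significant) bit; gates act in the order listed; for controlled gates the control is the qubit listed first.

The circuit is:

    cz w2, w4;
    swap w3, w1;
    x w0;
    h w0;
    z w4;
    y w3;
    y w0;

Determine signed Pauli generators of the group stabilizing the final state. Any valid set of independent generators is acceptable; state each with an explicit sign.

The stabilizer group can be generated by +XIIII, +IZIII, +IIZII, -IIIZI, +IIIIZ, among other valid generating sets.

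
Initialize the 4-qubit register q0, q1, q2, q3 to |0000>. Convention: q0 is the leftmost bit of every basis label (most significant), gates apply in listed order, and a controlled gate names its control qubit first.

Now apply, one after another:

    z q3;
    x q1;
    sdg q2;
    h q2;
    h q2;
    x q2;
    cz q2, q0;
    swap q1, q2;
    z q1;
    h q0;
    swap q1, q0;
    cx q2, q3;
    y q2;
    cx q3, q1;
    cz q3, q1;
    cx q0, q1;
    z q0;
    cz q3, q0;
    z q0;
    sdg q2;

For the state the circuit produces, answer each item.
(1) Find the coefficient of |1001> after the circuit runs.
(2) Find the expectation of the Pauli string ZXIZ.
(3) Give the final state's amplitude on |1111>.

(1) The final state's coefficient on |1001> equals sqrt(2)*I/2.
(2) In the final state, ZXIZ has expectation -1.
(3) The amplitude on |1111> is 0.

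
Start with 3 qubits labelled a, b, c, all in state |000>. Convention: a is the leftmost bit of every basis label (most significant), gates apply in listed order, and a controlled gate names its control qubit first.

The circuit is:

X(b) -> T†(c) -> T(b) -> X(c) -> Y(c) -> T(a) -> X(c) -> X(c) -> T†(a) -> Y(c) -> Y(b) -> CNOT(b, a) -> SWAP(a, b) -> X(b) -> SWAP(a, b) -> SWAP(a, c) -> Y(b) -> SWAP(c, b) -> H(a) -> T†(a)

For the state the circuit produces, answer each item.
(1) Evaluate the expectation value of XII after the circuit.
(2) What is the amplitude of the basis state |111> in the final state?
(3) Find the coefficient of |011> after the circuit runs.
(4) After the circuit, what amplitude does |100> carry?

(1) In the final state, XII has expectation -sqrt(2)/2.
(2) |111> carries amplitude -sqrt(2)/2 in the final state.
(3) The amplitude on |011> is sqrt(2)*exp(I*pi/4)/2.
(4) The final state's coefficient on |100> equals 0.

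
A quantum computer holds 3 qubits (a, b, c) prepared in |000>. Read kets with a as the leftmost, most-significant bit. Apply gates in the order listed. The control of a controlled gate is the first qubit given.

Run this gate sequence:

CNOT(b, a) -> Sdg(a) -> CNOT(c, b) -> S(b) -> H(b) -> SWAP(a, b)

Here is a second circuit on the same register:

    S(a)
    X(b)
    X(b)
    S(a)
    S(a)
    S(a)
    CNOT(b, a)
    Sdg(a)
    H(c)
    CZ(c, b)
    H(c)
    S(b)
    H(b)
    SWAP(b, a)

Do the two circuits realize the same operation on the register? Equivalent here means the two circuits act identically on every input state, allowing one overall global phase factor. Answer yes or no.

No: there is an input state on which the two circuits produce genuinely different outputs (not merely differing by a phase).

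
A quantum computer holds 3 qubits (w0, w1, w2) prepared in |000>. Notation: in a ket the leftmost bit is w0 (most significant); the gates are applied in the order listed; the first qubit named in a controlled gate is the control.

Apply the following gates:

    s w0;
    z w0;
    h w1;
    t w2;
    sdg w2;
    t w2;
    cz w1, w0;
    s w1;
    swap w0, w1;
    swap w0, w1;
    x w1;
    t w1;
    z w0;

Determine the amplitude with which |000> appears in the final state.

The final state's coefficient on |000> equals sqrt(2)*I/2. Key observation: steps 9-10 multiply out to the identity, so the circuit reduces to the remaining gates.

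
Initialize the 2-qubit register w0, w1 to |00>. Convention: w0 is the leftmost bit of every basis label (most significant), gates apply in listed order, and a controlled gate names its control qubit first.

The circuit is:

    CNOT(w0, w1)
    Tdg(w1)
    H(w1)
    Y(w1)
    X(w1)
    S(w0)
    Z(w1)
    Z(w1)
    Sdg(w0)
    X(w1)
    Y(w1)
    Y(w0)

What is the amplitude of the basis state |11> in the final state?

The final state's coefficient on |11> equals sqrt(2)*I/2. Key observation: gates 4-11 undo each other exactly, leaving only the rest of the circuit to track.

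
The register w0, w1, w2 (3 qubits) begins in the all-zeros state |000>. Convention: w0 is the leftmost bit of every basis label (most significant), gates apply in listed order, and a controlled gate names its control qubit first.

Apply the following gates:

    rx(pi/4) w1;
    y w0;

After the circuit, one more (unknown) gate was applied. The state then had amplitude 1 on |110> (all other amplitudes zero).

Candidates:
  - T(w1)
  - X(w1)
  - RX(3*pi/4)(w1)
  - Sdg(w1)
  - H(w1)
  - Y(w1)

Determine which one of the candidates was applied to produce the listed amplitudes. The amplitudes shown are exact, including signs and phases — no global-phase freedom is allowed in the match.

It was RX(3*pi/4)(w1) that produced the state shown.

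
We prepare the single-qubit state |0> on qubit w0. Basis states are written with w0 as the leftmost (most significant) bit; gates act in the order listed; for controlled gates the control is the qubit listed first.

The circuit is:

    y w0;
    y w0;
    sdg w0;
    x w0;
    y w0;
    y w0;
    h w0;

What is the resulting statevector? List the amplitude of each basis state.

The final amplitudes are sqrt(2)/2 on |0>, -sqrt(2)/2 on |1>.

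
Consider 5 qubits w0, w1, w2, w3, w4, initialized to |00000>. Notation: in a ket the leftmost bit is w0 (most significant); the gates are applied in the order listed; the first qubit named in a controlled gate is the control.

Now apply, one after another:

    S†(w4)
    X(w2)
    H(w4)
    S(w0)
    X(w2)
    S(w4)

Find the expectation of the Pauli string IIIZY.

The expectation value of IIIZY is 1.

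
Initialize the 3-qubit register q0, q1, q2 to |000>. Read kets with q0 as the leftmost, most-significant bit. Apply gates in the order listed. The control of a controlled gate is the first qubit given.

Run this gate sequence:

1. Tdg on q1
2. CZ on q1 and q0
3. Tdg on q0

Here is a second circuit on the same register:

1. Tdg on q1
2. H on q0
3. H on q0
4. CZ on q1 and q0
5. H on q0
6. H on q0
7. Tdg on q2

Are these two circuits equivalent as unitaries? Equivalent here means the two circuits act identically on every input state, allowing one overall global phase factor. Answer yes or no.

No, they are not equivalent — no single phase factor reconciles the two unitaries.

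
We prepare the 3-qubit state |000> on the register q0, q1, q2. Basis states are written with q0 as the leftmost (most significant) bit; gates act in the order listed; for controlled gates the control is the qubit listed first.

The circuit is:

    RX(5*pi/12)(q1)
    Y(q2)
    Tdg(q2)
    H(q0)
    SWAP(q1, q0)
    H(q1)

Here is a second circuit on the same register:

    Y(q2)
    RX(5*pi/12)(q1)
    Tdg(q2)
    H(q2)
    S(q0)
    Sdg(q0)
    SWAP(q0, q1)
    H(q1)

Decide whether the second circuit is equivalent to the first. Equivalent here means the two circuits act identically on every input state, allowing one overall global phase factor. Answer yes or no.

No — the two circuits implement different unitaries, even allowing a global phase.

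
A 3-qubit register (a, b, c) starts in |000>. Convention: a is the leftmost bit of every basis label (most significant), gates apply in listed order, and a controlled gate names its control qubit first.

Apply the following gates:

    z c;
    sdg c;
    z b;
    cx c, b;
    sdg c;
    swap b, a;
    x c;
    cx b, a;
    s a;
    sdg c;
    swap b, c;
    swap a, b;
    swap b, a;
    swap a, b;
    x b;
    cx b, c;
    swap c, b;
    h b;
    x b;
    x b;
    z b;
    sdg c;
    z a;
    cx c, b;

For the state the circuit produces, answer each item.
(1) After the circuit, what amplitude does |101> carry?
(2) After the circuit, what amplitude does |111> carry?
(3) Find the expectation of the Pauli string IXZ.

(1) |101> carries amplitude sqrt(2)/2 in the final state. Key observation: the block from step 19 through step 20 cancels to the identity and can be dropped.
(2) |111> carries amplitude sqrt(2)/2 in the final state.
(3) The observable IXZ averages to -1.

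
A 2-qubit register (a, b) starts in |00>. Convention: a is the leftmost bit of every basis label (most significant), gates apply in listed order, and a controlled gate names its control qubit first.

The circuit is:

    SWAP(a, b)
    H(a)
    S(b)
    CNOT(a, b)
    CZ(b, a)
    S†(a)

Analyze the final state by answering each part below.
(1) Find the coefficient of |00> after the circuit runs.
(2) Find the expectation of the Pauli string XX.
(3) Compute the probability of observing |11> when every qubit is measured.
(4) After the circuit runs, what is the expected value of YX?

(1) |00> carries amplitude sqrt(2)/2 in the final state.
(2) The expectation value of XX is 0.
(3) Outcome |11> occurs with probability 1/2.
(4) In the final state, YX has expectation 1.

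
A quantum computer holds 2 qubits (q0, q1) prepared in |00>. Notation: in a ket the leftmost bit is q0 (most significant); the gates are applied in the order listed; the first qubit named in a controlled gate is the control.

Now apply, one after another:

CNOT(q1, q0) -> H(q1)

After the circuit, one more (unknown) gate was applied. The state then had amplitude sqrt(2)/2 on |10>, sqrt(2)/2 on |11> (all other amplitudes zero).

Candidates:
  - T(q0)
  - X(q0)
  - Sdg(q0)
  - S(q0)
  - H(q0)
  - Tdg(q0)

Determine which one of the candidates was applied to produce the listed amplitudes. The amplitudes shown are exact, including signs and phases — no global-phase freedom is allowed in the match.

The applied gate was X(q0).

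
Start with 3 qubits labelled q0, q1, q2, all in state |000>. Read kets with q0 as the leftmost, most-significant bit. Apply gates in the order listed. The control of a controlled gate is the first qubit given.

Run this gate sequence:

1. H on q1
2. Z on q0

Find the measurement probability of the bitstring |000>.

Outcome |000> occurs with probability 1/2.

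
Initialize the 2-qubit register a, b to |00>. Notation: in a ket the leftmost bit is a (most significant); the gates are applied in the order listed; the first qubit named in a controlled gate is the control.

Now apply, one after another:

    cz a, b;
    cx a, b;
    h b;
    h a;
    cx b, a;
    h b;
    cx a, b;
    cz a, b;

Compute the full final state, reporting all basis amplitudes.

After the circuit, the state carries amplitude sqrt(2)/2 on |00>, 0 on |01>, 0 on |10>, -sqrt(2)/2 on |11>.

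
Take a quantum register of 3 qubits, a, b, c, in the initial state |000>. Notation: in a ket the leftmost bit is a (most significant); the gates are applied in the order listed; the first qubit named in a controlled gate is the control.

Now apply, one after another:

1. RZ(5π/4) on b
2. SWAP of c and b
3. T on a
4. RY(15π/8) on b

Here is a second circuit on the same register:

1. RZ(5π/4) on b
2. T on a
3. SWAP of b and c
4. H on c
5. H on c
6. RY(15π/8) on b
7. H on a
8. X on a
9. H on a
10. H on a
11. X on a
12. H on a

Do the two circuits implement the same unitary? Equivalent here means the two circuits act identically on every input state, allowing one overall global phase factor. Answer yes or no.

Yes — the two circuits implement the same unitary up to a global phase.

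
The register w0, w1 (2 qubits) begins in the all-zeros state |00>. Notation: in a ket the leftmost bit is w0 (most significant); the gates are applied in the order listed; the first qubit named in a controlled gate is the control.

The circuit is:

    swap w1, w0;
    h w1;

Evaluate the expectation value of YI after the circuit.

The expectation value of YI is 0.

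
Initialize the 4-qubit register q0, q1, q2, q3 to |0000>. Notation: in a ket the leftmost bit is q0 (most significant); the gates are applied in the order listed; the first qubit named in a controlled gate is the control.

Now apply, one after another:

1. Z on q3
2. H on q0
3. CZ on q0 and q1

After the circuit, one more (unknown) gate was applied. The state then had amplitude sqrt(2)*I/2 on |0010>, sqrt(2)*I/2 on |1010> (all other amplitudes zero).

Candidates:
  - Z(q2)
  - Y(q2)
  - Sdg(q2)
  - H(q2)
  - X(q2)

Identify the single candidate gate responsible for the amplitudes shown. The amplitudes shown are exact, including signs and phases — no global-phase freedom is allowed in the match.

It was Y(q2) that produced the state shown.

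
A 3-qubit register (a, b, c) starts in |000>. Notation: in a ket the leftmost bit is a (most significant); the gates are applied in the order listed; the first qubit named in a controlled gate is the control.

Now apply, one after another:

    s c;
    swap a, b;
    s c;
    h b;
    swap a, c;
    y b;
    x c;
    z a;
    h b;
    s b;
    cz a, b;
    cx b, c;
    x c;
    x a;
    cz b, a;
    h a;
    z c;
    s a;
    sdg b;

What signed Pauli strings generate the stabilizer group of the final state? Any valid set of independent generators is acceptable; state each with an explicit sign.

The stabilizer group can be generated by -YII, -IZI, -IIZ, among other valid generating sets.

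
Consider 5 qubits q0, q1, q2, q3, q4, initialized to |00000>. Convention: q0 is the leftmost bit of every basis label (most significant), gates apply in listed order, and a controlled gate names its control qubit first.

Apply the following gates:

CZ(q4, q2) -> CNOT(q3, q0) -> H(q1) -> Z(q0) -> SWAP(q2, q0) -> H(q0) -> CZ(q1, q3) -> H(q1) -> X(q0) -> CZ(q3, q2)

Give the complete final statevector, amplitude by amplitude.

After the circuit, the state carries amplitude sqrt(2)/2 on |00000>, sqrt(2)/2 on |10000>, and 0 on every other basis state.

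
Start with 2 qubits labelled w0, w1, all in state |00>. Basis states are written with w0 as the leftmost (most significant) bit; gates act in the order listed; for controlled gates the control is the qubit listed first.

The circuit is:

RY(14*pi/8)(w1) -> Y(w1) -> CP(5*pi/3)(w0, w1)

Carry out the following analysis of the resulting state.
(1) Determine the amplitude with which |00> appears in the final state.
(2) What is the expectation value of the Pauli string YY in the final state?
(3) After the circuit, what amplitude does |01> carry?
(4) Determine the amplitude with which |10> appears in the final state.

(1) |00> carries amplitude -I*sqrt(2 - sqrt(2))/2 in the final state.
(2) The observable YY averages to 0.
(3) The amplitude on |01> is -I*sqrt(sqrt(2) + 2)/2.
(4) The amplitude on |10> is 0.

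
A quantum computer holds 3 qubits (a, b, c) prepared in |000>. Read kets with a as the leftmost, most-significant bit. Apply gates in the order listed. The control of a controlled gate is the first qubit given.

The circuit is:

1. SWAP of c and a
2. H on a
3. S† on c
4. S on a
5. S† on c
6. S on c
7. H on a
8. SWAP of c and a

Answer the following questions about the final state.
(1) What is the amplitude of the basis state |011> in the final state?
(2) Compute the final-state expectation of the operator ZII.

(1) |011> carries amplitude 0 in the final state.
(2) In the final state, ZII has expectation 1.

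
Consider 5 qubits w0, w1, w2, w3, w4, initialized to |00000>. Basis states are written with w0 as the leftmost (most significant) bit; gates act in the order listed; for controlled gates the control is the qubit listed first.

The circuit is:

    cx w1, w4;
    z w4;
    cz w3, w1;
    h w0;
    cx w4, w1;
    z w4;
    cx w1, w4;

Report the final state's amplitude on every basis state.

After the circuit, the state carries amplitude sqrt(2)/2 on |00000>, sqrt(2)/2 on |10000>, and 0 on every other basis state.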